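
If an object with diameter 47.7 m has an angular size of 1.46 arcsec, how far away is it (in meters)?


D = size / theta_rad, theta_rad = 1.46 * pi/(180*3600) = 7.078e-06, D = 6.739e+06

6.739e+06 m


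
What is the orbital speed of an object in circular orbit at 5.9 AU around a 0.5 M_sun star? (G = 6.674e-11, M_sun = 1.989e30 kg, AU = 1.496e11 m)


v = sqrt(GM/r) = sqrt(6.674e-11 * 9.945e+29 / 8.826e+11) = 8671.689

8671.689 m/s


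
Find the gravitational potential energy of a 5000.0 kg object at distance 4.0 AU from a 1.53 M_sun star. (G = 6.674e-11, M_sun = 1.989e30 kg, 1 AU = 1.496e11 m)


M = 1.53 * 1.989e30 kg = 3.04317e+30 kg; r = 4.0 AU * 1.496e11 m/AU = 5.984e+11 m. U = -GM*m/r = -(6.674e-11 * 3.04317e+30 * 5000.0) / 5.984e+11 = -1.697e+12

-1.697e+12 J


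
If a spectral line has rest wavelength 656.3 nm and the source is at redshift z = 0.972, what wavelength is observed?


lam_obs = lam_emit * (1 + z) = 656.3 * (1 + 0.972) = 1294.2236

1294.2236 nm


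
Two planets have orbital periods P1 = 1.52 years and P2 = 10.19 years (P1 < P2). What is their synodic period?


1/P_syn = |1/P1 - 1/P2| = |1/1.52 - 1/10.19| => P_syn = 1.7865

1.7865 years


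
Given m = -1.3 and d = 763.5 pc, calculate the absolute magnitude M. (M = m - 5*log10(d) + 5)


M = m - 5*log10(d) + 5 = -1.3 - 5*log10(763.5) + 5 = -10.714

-10.714


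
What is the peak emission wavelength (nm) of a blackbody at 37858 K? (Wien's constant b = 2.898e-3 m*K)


lam_max = b / T = 2.898e-3 / 37858 = 7.655e-08 m = 76.5492 nm

76.5492 nm


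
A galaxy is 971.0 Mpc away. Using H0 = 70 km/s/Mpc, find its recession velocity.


v = H0 * d = 70 * 971.0 = 67970.0

67970.0 km/s


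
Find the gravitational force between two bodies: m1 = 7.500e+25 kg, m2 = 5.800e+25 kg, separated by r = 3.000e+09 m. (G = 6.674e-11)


F = G*m1*m2/r^2 = 6.674e-11 * 7.500e+25 * 5.800e+25 / (3.000e+09)^2 = 6.674e-11 * 4.350e+51 / 9.000e+18 = 3.226e+22

3.226e+22 N


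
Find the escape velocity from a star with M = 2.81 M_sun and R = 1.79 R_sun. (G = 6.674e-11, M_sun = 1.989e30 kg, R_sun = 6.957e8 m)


M = 2.81 * 1.989e30 kg = 5.58909e+30 kg; R = 1.79 * 6.957e8 m = 1.245303e+09 m. v_esc = sqrt(2GM/R) = sqrt(2 * 6.674e-11 * 5.58909e+30 / 1.245303e+09) = 774000.3077

774000.3077 m/s


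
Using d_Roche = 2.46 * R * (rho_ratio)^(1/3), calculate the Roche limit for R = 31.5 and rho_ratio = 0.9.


d_Roche = 2.46 * 31.5 * 0.9^(1/3) = 74.8158

74.8158


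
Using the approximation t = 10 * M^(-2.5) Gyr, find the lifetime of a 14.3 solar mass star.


t = 10 * M^(-2.5) = 10 * 14.3^(-2.5) = 0.0129

0.0129 Gyr


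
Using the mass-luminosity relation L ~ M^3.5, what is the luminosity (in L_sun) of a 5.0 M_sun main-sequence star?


L/L_sun = (M/M_sun)^3.5 = 5.0^3.5 = 279.5085

279.5085 L_sun


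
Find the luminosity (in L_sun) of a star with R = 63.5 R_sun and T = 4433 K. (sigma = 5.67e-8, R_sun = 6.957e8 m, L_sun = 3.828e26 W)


R = 63.5 * 6.957e8 m = 4.417695e+10 m. L = 4*pi*R^2*sigma*T^4 = 4*pi*(4.417695e+10)^2 * 5.67e-8 * 4433^4 = 5.370012609e+29 W. L/L_sun = 5.370012609e+29 / 3.828e26 = 1402.8246

1402.8246 L_sun


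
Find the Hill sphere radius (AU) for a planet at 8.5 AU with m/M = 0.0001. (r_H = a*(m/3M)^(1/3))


r_H = a * (m/3M)^(1/3) = 8.5 * (0.0001/3)^(1/3) = 0.2736

0.2736 AU


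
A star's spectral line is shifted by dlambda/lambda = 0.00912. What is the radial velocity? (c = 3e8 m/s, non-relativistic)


v = (dlambda/lambda) * c = 0.00912 * 3e8 = 2.736e+06

2.736e+06 m/s


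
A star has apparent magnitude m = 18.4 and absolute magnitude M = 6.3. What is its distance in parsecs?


d = 10^((m - M + 5)/5) = 10^((18.4 - 6.3 + 5)/5) = 2630.268

2630.268 pc


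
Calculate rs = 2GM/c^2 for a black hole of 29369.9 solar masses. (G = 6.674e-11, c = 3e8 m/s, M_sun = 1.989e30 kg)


M = 29369.9 * 1.989e30 kg = 5.84167311e+34 kg. rs = 2GM/c^2 = 2 * 6.674e-11 * 5.84167311e+34 / (3e8)^2 = 8.664e+07

8.664e+07 m


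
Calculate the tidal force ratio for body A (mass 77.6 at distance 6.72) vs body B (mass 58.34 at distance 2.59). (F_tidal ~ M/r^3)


Ratio = (M1/r1^3) / (M2/r2^3) = (77.6/6.72^3) / (58.34/2.59^3) = 0.0762

0.0762


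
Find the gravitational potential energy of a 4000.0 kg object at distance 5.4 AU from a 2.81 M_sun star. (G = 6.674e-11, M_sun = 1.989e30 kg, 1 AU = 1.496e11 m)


M = 2.81 * 1.989e30 kg = 5.58909e+30 kg; r = 5.4 AU * 1.496e11 m/AU = 8.0784e+11 m. U = -GM*m/r = -(6.674e-11 * 5.58909e+30 * 4000.0) / 8.0784e+11 = -1.847e+12

-1.847e+12 J


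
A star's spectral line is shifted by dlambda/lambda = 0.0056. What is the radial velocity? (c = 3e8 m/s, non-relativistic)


v = (dlambda/lambda) * c = 0.0056 * 3e8 = 1.680e+06

1.680e+06 m/s


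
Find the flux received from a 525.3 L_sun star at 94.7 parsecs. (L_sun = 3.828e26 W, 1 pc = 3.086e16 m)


F = L / (4*pi*d^2) = 2.011e+29 / (4*pi*(2.922e+18)^2) = 1.874e-09

1.874e-09 W/m^2


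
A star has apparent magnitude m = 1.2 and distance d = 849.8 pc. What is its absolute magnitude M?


M = m - 5*log10(d) + 5 = 1.2 - 5*log10(849.8) + 5 = -8.4466

-8.4466


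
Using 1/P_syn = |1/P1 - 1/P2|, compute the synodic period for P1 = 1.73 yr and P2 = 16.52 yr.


1/P_syn = |1/P1 - 1/P2| = |1/1.73 - 1/16.52| => P_syn = 1.9324

1.9324 years


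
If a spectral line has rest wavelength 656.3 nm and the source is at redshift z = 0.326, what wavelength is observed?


lam_obs = lam_emit * (1 + z) = 656.3 * (1 + 0.326) = 870.2538

870.2538 nm


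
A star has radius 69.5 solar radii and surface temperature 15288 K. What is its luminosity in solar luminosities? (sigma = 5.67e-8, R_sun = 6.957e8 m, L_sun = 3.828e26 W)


R = 69.5 * 6.957e8 m = 4.835115e+10 m. L = 4*pi*R^2*sigma*T^4 = 4*pi*(4.835115e+10)^2 * 5.67e-8 * 15288^4 = 9.099326216e+31 W. L/L_sun = 9.099326216e+31 / 3.828e26 = 237704.4466

237704.4466 L_sun


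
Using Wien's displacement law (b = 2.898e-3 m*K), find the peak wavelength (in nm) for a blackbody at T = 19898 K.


lam_max = b / T = 2.898e-3 / 19898 = 1.456e-07 m = 145.6428 nm

145.6428 nm


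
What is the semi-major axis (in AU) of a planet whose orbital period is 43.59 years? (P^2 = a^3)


a = P^(2/3) = 43.59^(2/3) = 12.3858

12.3858 AU


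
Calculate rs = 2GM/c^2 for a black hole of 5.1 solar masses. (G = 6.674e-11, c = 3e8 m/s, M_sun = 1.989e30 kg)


M = 5.1 * 1.989e30 kg = 1.01439e+31 kg. rs = 2GM/c^2 = 2 * 6.674e-11 * 1.01439e+31 / (3e8)^2 = 15044.5308

15044.5308 m


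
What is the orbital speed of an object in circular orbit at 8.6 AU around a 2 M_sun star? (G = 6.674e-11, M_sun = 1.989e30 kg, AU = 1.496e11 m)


v = sqrt(GM/r) = sqrt(6.674e-11 * 3.978e+30 / 1.287e+12) = 14365.16

14365.16 m/s


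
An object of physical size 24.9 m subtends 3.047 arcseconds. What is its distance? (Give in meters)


D = size / theta_rad, theta_rad = 3.047 * pi/(180*3600) = 1.477e-05, D = 1.686e+06

1.686e+06 m


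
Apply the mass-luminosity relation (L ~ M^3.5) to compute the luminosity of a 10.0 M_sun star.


L/L_sun = (M/M_sun)^3.5 = 10.0^3.5 = 3162.2777

3162.2777 L_sun


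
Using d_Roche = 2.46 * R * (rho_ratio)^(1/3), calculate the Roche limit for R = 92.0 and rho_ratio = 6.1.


d_Roche = 2.46 * 92.0 * 6.1^(1/3) = 413.5229

413.5229


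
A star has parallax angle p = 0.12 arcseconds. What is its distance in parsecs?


d = 1/p = 1/0.12 = 8.3333

8.3333 pc


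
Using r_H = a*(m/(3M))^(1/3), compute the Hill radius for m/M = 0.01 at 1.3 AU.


r_H = a * (m/3M)^(1/3) = 1.3 * (0.01/3)^(1/3) = 0.1942

0.1942 AU


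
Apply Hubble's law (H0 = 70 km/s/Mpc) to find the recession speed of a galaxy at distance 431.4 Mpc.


v = H0 * d = 70 * 431.4 = 30198.0

30198.0 km/s


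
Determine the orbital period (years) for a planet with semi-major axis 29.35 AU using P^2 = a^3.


P = a^(3/2) = 29.35^1.5 = 159.0055

159.0055 years


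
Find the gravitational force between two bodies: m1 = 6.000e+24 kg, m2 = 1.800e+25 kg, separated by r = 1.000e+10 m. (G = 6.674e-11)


F = G*m1*m2/r^2 = 6.674e-11 * 6.000e+24 * 1.800e+25 / (1.000e+10)^2 = 6.674e-11 * 1.080e+50 / 1.000e+20 = 7.208e+19

7.208e+19 N


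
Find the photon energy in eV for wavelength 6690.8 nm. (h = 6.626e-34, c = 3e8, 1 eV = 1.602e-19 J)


E = hc/lambda = 6.626e-34 * 3e8 / 6.691e-06 = 2.971e-20 J = 0.1855 eV

0.1855 eV


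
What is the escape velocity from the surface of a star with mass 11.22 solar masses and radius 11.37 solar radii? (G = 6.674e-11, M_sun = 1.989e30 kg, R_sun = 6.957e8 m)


M = 11.22 * 1.989e30 kg = 2.231658e+31 kg; R = 11.37 * 6.957e8 m = 7.910109e+09 m. v_esc = sqrt(2GM/R) = sqrt(2 * 6.674e-11 * 2.231658e+31 / 7.910109e+09) = 613664.0543

613664.0543 m/s


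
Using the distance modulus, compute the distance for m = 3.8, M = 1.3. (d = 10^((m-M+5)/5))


d = 10^((m - M + 5)/5) = 10^((3.8 - 1.3 + 5)/5) = 31.6228

31.6228 pc


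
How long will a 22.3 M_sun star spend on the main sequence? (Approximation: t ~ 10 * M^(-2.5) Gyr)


t = 10 * M^(-2.5) = 10 * 22.3^(-2.5) = 0.0043

0.0043 Gyr


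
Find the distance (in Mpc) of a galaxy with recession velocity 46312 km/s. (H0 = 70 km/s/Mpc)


d = v / H0 = 46312 / 70 = 661.6

661.6 Mpc


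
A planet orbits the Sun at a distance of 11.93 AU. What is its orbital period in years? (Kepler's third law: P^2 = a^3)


P = a^(3/2) = 11.93^1.5 = 41.206

41.206 years


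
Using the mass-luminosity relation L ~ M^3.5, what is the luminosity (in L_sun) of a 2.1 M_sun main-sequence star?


L/L_sun = (M/M_sun)^3.5 = 2.1^3.5 = 13.4205

13.4205 L_sun


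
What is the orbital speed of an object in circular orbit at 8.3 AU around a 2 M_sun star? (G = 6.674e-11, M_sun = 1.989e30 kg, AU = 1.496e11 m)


v = sqrt(GM/r) = sqrt(6.674e-11 * 3.978e+30 / 1.242e+12) = 14622.4669

14622.4669 m/s


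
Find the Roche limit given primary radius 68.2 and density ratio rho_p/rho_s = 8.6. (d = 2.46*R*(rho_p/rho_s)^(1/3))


d_Roche = 2.46 * 68.2 * 8.6^(1/3) = 343.7312

343.7312


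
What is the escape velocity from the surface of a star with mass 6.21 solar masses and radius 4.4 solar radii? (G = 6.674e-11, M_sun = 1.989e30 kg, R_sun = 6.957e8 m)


M = 6.21 * 1.989e30 kg = 1.235169e+31 kg; R = 4.4 * 6.957e8 m = 3.06108e+09 m. v_esc = sqrt(2GM/R) = sqrt(2 * 6.674e-11 * 1.235169e+31 / 3.06108e+09) = 733895.0369

733895.0369 m/s


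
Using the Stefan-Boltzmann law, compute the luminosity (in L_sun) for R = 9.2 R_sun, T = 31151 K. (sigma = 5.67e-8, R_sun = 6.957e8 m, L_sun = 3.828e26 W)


R = 9.2 * 6.957e8 m = 6.40044e+09 m. L = 4*pi*R^2*sigma*T^4 = 4*pi*(6.40044e+09)^2 * 5.67e-8 * 31151^4 = 2.748530468e+31 W. L/L_sun = 2.748530468e+31 / 3.828e26 = 71800.6914

71800.6914 L_sun


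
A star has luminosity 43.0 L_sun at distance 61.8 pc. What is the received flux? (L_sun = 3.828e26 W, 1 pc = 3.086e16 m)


F = L / (4*pi*d^2) = 1.646e+28 / (4*pi*(1.907e+18)^2) = 3.601e-10

3.601e-10 W/m^2


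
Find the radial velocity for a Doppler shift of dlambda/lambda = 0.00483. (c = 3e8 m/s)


v = (dlambda/lambda) * c = 0.00483 * 3e8 = 1.449e+06

1.449e+06 m/s


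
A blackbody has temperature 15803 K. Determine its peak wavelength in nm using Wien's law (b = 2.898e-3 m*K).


lam_max = b / T = 2.898e-3 / 15803 = 1.834e-07 m = 183.3829 nm

183.3829 nm


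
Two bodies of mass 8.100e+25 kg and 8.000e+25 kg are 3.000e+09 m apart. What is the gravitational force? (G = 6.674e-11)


F = G*m1*m2/r^2 = 6.674e-11 * 8.100e+25 * 8.000e+25 / (3.000e+09)^2 = 6.674e-11 * 6.480e+51 / 9.000e+18 = 4.805e+22

4.805e+22 N


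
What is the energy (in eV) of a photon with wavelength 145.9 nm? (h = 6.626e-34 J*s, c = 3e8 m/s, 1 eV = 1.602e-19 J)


E = hc/lambda = 6.626e-34 * 3e8 / 1.459e-07 = 1.362e-18 J = 8.5046 eV

8.5046 eV


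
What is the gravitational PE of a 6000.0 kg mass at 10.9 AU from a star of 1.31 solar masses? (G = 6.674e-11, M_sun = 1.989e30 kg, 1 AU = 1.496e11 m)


M = 1.31 * 1.989e30 kg = 2.60559e+30 kg; r = 10.9 AU * 1.496e11 m/AU = 1.63064e+12 m. U = -GM*m/r = -(6.674e-11 * 2.60559e+30 * 6000.0) / 1.63064e+12 = -6.399e+11

-6.399e+11 J


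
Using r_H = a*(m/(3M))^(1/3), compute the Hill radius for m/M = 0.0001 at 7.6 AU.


r_H = a * (m/3M)^(1/3) = 7.6 * (0.0001/3)^(1/3) = 0.2446

0.2446 AU


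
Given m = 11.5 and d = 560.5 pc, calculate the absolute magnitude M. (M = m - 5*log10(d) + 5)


M = m - 5*log10(d) + 5 = 11.5 - 5*log10(560.5) + 5 = 2.7571

2.7571


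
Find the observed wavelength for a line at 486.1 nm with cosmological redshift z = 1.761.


lam_obs = lam_emit * (1 + z) = 486.1 * (1 + 1.761) = 1342.1221

1342.1221 nm


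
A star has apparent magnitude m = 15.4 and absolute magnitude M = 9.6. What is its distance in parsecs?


d = 10^((m - M + 5)/5) = 10^((15.4 - 9.6 + 5)/5) = 144.544

144.544 pc


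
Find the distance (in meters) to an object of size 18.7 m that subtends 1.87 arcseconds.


D = size / theta_rad, theta_rad = 1.87 * pi/(180*3600) = 9.066e-06, D = 2.063e+06

2.063e+06 m


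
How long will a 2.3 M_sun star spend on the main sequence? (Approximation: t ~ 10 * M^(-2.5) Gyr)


t = 10 * M^(-2.5) = 10 * 2.3^(-2.5) = 1.2465

1.2465 Gyr


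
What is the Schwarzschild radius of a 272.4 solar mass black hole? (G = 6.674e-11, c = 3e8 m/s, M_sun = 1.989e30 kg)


M = 272.4 * 1.989e30 kg = 5.418036e+32 kg. rs = 2GM/c^2 = 2 * 6.674e-11 * 5.418036e+32 / (3e8)^2 = 803554.9392

803554.9392 m


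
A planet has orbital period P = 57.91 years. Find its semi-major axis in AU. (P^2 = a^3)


a = P^(2/3) = 57.91^(2/3) = 14.9682

14.9682 AU


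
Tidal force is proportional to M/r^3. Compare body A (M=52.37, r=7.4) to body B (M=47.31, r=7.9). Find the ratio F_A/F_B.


Ratio = (M1/r1^3) / (M2/r2^3) = (52.37/7.4^3) / (47.31/7.9^3) = 1.3468

1.3468


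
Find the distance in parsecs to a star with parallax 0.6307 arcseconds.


d = 1/p = 1/0.6307 = 1.5855

1.5855 pc


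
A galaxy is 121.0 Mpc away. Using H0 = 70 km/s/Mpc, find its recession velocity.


v = H0 * d = 70 * 121.0 = 8470.0

8470.0 km/s


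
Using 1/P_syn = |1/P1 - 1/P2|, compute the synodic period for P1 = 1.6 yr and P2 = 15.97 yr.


1/P_syn = |1/P1 - 1/P2| = |1/1.6 - 1/15.97| => P_syn = 1.7781

1.7781 years


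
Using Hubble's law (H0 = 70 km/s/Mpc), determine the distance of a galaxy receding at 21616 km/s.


d = v / H0 = 21616 / 70 = 308.8

308.8 Mpc


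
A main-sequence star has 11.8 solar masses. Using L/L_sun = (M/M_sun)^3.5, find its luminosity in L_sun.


L/L_sun = (M/M_sun)^3.5 = 11.8^3.5 = 5644.0003

5644.0003 L_sun


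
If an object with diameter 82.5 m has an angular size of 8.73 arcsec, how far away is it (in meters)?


D = size / theta_rad, theta_rad = 8.73 * pi/(180*3600) = 4.232e-05, D = 1.949e+06

1.949e+06 m


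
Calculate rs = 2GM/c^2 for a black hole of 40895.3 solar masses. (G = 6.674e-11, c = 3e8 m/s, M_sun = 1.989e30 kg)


M = 40895.3 * 1.989e30 kg = 8.13407517e+34 kg. rs = 2GM/c^2 = 2 * 6.674e-11 * 8.13407517e+34 / (3e8)^2 = 1.206e+08

1.206e+08 m


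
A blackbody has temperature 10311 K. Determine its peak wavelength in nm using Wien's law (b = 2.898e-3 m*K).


lam_max = b / T = 2.898e-3 / 10311 = 2.811e-07 m = 281.0591 nm

281.0591 nm


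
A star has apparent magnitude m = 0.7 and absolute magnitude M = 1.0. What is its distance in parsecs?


d = 10^((m - M + 5)/5) = 10^((0.7 - 1.0 + 5)/5) = 8.7096

8.7096 pc


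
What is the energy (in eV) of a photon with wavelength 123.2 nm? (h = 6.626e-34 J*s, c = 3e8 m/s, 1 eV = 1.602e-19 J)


E = hc/lambda = 6.626e-34 * 3e8 / 1.232e-07 = 1.613e-18 J = 10.0716 eV

10.0716 eV


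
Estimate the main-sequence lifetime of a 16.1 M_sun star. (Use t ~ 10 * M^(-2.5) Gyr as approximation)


t = 10 * M^(-2.5) = 10 * 16.1^(-2.5) = 0.0096

0.0096 Gyr


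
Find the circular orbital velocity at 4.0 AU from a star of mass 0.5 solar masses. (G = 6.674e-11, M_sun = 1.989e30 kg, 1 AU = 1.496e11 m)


v = sqrt(GM/r) = sqrt(6.674e-11 * 9.945e+29 / 5.984e+11) = 10531.7297

10531.7297 m/s


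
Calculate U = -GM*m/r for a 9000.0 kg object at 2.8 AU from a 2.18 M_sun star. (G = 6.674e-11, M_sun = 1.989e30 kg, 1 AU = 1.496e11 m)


M = 2.18 * 1.989e30 kg = 4.33602e+30 kg; r = 2.8 AU * 1.496e11 m/AU = 4.1888e+11 m. U = -GM*m/r = -(6.674e-11 * 4.33602e+30 * 9000.0) / 4.1888e+11 = -6.218e+12

-6.218e+12 J


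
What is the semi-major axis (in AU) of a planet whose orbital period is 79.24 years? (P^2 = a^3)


a = P^(2/3) = 79.24^(2/3) = 18.4486

18.4486 AU


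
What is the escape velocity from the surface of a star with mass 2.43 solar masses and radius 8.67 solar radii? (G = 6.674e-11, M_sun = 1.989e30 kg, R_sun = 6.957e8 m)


M = 2.43 * 1.989e30 kg = 4.83327e+30 kg; R = 8.67 * 6.957e8 m = 6.031719e+09 m. v_esc = sqrt(2GM/R) = sqrt(2 * 6.674e-11 * 4.83327e+30 / 6.031719e+09) = 327045.424

327045.424 m/s


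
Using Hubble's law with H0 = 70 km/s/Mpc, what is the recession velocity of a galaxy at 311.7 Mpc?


v = H0 * d = 70 * 311.7 = 21819.0

21819.0 km/s


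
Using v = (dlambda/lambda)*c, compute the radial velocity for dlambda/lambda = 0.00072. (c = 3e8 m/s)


v = (dlambda/lambda) * c = 0.00072 * 3e8 = 216000.0

216000.0 m/s


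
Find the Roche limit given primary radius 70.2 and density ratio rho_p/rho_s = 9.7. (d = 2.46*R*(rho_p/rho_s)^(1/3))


d_Roche = 2.46 * 70.2 * 9.7^(1/3) = 368.2953

368.2953


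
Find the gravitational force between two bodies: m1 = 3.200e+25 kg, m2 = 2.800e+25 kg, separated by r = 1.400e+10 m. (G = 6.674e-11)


F = G*m1*m2/r^2 = 6.674e-11 * 3.200e+25 * 2.800e+25 / (1.400e+10)^2 = 6.674e-11 * 8.960e+50 / 1.960e+20 = 3.051e+20

3.051e+20 N


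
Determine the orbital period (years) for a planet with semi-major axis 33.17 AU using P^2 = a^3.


P = a^(3/2) = 33.17^1.5 = 191.0373

191.0373 years


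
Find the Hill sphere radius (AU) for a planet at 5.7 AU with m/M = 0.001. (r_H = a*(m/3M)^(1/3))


r_H = a * (m/3M)^(1/3) = 5.7 * (0.001/3)^(1/3) = 0.3952

0.3952 AU


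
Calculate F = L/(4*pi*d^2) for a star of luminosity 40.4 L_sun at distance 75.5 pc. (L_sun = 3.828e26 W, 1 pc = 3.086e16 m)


F = L / (4*pi*d^2) = 1.547e+28 / (4*pi*(2.330e+18)^2) = 2.267e-10

2.267e-10 W/m^2


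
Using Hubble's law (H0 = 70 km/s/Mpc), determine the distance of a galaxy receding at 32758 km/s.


d = v / H0 = 32758 / 70 = 467.9714

467.9714 Mpc


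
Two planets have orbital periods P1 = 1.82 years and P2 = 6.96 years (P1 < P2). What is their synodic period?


1/P_syn = |1/P1 - 1/P2| = |1/1.82 - 1/6.96| => P_syn = 2.4644

2.4644 years


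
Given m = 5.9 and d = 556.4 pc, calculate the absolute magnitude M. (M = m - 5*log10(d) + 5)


M = m - 5*log10(d) + 5 = 5.9 - 5*log10(556.4) + 5 = -2.8269

-2.8269


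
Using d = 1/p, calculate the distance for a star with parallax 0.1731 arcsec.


d = 1/p = 1/0.1731 = 5.777

5.777 pc


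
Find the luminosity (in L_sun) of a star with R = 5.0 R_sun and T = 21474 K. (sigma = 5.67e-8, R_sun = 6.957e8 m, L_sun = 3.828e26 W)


R = 5.0 * 6.957e8 m = 3.4785e+09 m. L = 4*pi*R^2*sigma*T^4 = 4*pi*(3.4785e+09)^2 * 5.67e-8 * 21474^4 = 1.833279716e+30 W. L/L_sun = 1.833279716e+30 / 3.828e26 = 4789.132

4789.132 L_sun


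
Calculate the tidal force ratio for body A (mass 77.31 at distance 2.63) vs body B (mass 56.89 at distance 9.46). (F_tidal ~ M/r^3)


Ratio = (M1/r1^3) / (M2/r2^3) = (77.31/2.63^3) / (56.89/9.46^3) = 63.242

63.242


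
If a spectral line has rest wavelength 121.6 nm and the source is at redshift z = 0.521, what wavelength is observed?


lam_obs = lam_emit * (1 + z) = 121.6 * (1 + 0.521) = 184.9536

184.9536 nm


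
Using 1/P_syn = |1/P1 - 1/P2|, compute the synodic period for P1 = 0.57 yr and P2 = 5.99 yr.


1/P_syn = |1/P1 - 1/P2| = |1/0.57 - 1/5.99| => P_syn = 0.6299

0.6299 years


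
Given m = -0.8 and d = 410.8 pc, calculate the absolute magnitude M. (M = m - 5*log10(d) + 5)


M = m - 5*log10(d) + 5 = -0.8 - 5*log10(410.8) + 5 = -8.8682

-8.8682


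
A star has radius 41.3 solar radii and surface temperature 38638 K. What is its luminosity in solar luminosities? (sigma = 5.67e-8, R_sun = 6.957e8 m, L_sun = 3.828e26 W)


R = 41.3 * 6.957e8 m = 2.873241e+10 m. L = 4*pi*R^2*sigma*T^4 = 4*pi*(2.873241e+10)^2 * 5.67e-8 * 38638^4 = 1.310978549e+33 W. L/L_sun = 1.310978549e+33 / 3.828e26 = 3.425e+06

3.425e+06 L_sun


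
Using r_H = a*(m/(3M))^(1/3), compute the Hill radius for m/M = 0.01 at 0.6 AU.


r_H = a * (m/3M)^(1/3) = 0.6 * (0.01/3)^(1/3) = 0.0896

0.0896 AU


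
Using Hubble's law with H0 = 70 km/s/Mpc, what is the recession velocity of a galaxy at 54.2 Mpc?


v = H0 * d = 70 * 54.2 = 3794.0

3794.0 km/s


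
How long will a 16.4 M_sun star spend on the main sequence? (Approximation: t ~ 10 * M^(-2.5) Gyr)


t = 10 * M^(-2.5) = 10 * 16.4^(-2.5) = 0.0092

0.0092 Gyr


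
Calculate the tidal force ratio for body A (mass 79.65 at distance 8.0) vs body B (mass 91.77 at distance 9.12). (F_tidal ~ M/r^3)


Ratio = (M1/r1^3) / (M2/r2^3) = (79.65/8.0^3) / (91.77/9.12^3) = 1.2859

1.2859


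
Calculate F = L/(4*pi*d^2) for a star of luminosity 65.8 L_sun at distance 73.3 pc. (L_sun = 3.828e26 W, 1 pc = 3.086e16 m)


F = L / (4*pi*d^2) = 2.519e+28 / (4*pi*(2.262e+18)^2) = 3.917e-10

3.917e-10 W/m^2


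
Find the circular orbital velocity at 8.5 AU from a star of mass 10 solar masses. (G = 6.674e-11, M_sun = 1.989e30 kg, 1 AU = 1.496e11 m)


v = sqrt(GM/r) = sqrt(6.674e-11 * 1.989e+31 / 1.272e+12) = 32309.8717

32309.8717 m/s


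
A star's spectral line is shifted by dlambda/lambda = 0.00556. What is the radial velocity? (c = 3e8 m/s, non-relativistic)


v = (dlambda/lambda) * c = 0.00556 * 3e8 = 1.668e+06

1.668e+06 m/s


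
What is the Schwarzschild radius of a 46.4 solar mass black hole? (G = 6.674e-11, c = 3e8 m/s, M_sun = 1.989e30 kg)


M = 46.4 * 1.989e30 kg = 9.22896e+31 kg. rs = 2GM/c^2 = 2 * 6.674e-11 * 9.22896e+31 / (3e8)^2 = 136875.7312

136875.7312 m


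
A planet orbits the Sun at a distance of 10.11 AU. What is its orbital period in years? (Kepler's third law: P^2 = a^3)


P = a^(3/2) = 10.11^1.5 = 32.146

32.146 years


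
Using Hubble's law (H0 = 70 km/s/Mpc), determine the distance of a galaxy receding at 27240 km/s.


d = v / H0 = 27240 / 70 = 389.1429

389.1429 Mpc


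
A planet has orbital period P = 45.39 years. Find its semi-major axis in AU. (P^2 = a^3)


a = P^(2/3) = 45.39^(2/3) = 12.7245

12.7245 AU


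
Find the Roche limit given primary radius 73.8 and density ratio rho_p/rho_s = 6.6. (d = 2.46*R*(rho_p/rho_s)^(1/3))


d_Roche = 2.46 * 73.8 * 6.6^(1/3) = 340.5436

340.5436


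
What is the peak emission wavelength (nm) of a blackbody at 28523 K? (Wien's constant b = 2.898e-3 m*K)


lam_max = b / T = 2.898e-3 / 28523 = 1.016e-07 m = 101.6022 nm

101.6022 nm


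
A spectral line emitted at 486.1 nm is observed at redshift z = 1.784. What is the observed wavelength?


lam_obs = lam_emit * (1 + z) = 486.1 * (1 + 1.784) = 1353.3024

1353.3024 nm


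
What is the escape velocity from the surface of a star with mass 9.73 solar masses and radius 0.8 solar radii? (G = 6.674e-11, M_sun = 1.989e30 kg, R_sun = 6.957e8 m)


M = 9.73 * 1.989e30 kg = 1.935297e+31 kg; R = 0.8 * 6.957e8 m = 5.5656e+08 m. v_esc = sqrt(2GM/R) = sqrt(2 * 6.674e-11 * 1.935297e+31 / 5.5656e+08) = 2.154e+06

2.154e+06 m/s


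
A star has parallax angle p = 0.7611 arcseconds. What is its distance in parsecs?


d = 1/p = 1/0.7611 = 1.3139

1.3139 pc


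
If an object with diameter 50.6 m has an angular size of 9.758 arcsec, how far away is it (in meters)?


D = size / theta_rad, theta_rad = 9.758 * pi/(180*3600) = 4.731e-05, D = 1.070e+06

1.070e+06 m


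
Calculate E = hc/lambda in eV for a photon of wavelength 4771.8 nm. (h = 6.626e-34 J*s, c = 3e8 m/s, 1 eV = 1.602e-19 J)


E = hc/lambda = 6.626e-34 * 3e8 / 4.772e-06 = 4.166e-20 J = 0.26 eV

0.26 eV


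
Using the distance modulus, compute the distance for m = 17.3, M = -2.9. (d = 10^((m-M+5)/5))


d = 10^((m - M + 5)/5) = 10^((17.3 - -2.9 + 5)/5) = 109647.8196

109647.8196 pc


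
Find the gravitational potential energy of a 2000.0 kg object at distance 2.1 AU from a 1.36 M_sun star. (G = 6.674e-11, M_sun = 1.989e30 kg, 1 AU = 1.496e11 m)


M = 1.36 * 1.989e30 kg = 2.70504e+30 kg; r = 2.1 AU * 1.496e11 m/AU = 3.1416e+11 m. U = -GM*m/r = -(6.674e-11 * 2.70504e+30 * 2000.0) / 3.1416e+11 = -1.149e+12

-1.149e+12 J


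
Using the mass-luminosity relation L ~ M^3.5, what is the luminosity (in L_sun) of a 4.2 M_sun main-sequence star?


L/L_sun = (M/M_sun)^3.5 = 4.2^3.5 = 151.8352

151.8352 L_sun


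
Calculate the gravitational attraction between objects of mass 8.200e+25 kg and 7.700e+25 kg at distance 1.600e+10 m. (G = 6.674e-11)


F = G*m1*m2/r^2 = 6.674e-11 * 8.200e+25 * 7.700e+25 / (1.600e+10)^2 = 6.674e-11 * 6.314e+51 / 2.560e+20 = 1.646e+21

1.646e+21 N


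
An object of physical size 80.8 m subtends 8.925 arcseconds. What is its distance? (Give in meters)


D = size / theta_rad, theta_rad = 8.925 * pi/(180*3600) = 4.327e-05, D = 1.867e+06

1.867e+06 m


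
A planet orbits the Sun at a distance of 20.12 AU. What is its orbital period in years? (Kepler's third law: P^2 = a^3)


P = a^(3/2) = 20.12^1.5 = 90.2489

90.2489 years


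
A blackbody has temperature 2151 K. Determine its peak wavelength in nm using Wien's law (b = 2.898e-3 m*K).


lam_max = b / T = 2.898e-3 / 2151 = 1.347e-06 m = 1347.2803 nm

1347.2803 nm


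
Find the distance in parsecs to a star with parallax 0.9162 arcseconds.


d = 1/p = 1/0.9162 = 1.0915

1.0915 pc


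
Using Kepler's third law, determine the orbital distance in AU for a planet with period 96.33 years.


a = P^(2/3) = 96.33^(2/3) = 21.014

21.014 AU


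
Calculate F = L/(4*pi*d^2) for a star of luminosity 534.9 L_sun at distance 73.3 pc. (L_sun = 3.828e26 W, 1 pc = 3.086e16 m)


F = L / (4*pi*d^2) = 2.048e+29 / (4*pi*(2.262e+18)^2) = 3.184e-09

3.184e-09 W/m^2


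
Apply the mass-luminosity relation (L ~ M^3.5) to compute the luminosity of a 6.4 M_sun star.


L/L_sun = (M/M_sun)^3.5 = 6.4^3.5 = 663.1777

663.1777 L_sun


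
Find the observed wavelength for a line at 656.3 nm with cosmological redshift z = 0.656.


lam_obs = lam_emit * (1 + z) = 656.3 * (1 + 0.656) = 1086.8328

1086.8328 nm


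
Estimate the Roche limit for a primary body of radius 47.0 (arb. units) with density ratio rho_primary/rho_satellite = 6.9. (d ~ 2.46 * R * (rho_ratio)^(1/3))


d_Roche = 2.46 * 47.0 * 6.9^(1/3) = 220.1148

220.1148


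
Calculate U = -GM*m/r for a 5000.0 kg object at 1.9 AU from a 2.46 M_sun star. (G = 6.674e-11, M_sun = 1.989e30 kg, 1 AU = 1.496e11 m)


M = 2.46 * 1.989e30 kg = 4.89294e+30 kg; r = 1.9 AU * 1.496e11 m/AU = 2.8424e+11 m. U = -GM*m/r = -(6.674e-11 * 4.89294e+30 * 5000.0) / 2.8424e+11 = -5.744e+12

-5.744e+12 J


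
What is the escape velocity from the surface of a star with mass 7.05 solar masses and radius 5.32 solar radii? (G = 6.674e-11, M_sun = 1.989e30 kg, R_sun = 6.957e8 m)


M = 7.05 * 1.989e30 kg = 1.402245e+31 kg; R = 5.32 * 6.957e8 m = 3.701124e+09 m. v_esc = sqrt(2GM/R) = sqrt(2 * 6.674e-11 * 1.402245e+31 / 3.701124e+09) = 711136.9278

711136.9278 m/s


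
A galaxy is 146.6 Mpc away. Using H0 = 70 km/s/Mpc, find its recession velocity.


v = H0 * d = 70 * 146.6 = 10262.0

10262.0 km/s


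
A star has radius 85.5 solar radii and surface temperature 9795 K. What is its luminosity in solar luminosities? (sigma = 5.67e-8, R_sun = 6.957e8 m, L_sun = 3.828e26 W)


R = 85.5 * 6.957e8 m = 5.948235e+10 m. L = 4*pi*R^2*sigma*T^4 = 4*pi*(5.948235e+10)^2 * 5.67e-8 * 9795^4 = 2.320528573e+31 W. L/L_sun = 2.320528573e+31 / 3.828e26 = 60619.8687

60619.8687 L_sun


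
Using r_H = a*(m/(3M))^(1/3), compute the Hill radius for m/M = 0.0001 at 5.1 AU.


r_H = a * (m/3M)^(1/3) = 5.1 * (0.0001/3)^(1/3) = 0.1641

0.1641 AU


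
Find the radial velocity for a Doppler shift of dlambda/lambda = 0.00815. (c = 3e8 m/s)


v = (dlambda/lambda) * c = 0.00815 * 3e8 = 2.445e+06

2.445e+06 m/s


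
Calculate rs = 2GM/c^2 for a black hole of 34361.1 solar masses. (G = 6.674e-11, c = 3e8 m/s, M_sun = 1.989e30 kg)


M = 34361.1 * 1.989e30 kg = 6.83442279e+34 kg. rs = 2GM/c^2 = 2 * 6.674e-11 * 6.83442279e+34 / (3e8)^2 = 1.014e+08

1.014e+08 m


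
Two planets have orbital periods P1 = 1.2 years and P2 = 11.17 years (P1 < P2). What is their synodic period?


1/P_syn = |1/P1 - 1/P2| = |1/1.2 - 1/11.17| => P_syn = 1.3444

1.3444 years


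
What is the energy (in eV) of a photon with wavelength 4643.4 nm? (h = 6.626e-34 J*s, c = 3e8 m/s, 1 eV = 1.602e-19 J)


E = hc/lambda = 6.626e-34 * 3e8 / 4.643e-06 = 4.281e-20 J = 0.2672 eV

0.2672 eV


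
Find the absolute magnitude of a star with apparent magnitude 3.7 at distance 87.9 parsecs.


M = m - 5*log10(d) + 5 = 3.7 - 5*log10(87.9) + 5 = -1.0199

-1.0199


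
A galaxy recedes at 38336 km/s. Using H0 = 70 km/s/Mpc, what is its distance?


d = v / H0 = 38336 / 70 = 547.6571

547.6571 Mpc


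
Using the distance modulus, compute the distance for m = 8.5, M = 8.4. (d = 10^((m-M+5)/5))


d = 10^((m - M + 5)/5) = 10^((8.5 - 8.4 + 5)/5) = 10.4713

10.4713 pc


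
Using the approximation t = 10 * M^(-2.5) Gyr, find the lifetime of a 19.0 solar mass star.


t = 10 * M^(-2.5) = 10 * 19.0^(-2.5) = 0.0064

0.0064 Gyr


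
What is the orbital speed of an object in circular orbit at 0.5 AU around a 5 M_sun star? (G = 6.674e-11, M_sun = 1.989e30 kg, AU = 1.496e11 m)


v = sqrt(GM/r) = sqrt(6.674e-11 * 9.945e+30 / 7.480e+10) = 94198.6537

94198.6537 m/s


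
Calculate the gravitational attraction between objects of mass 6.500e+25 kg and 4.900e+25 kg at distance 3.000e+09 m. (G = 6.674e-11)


F = G*m1*m2/r^2 = 6.674e-11 * 6.500e+25 * 4.900e+25 / (3.000e+09)^2 = 6.674e-11 * 3.185e+51 / 9.000e+18 = 2.362e+22

2.362e+22 N


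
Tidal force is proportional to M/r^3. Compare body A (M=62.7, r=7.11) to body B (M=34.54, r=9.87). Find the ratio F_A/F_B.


Ratio = (M1/r1^3) / (M2/r2^3) = (62.7/7.11^3) / (34.54/9.87^3) = 4.8561

4.8561


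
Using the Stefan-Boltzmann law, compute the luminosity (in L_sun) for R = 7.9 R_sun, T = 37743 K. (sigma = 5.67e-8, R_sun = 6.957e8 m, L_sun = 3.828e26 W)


R = 7.9 * 6.957e8 m = 5.49603e+09 m. L = 4*pi*R^2*sigma*T^4 = 4*pi*(5.49603e+09)^2 * 5.67e-8 * 37743^4 = 4.367538887e+31 W. L/L_sun = 4.367538887e+31 / 3.828e26 = 114094.5373

114094.5373 L_sun


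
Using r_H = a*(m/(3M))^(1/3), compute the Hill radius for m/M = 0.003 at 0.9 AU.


r_H = a * (m/3M)^(1/3) = 0.9 * (0.003/3)^(1/3) = 0.09

0.09 AU


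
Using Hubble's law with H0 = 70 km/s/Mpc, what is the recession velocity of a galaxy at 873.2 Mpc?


v = H0 * d = 70 * 873.2 = 61124.0

61124.0 km/s


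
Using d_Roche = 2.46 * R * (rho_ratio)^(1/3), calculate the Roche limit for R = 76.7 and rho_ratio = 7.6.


d_Roche = 2.46 * 76.7 * 7.6^(1/3) = 370.9668

370.9668


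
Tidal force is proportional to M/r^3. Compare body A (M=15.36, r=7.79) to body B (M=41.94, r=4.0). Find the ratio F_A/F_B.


Ratio = (M1/r1^3) / (M2/r2^3) = (15.36/7.79^3) / (41.94/4.0^3) = 0.0496

0.0496


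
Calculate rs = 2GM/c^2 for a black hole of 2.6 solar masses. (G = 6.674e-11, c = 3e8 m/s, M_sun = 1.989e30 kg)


M = 2.6 * 1.989e30 kg = 5.1714e+30 kg. rs = 2GM/c^2 = 2 * 6.674e-11 * 5.1714e+30 / (3e8)^2 = 7669.7608

7669.7608 m


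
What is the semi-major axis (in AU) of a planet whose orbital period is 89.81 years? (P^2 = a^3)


a = P^(2/3) = 89.81^(2/3) = 20.0547

20.0547 AU


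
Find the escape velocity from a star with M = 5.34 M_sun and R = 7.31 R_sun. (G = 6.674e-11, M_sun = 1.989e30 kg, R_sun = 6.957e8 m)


M = 5.34 * 1.989e30 kg = 1.062126e+31 kg; R = 7.31 * 6.957e8 m = 5.085567e+09 m. v_esc = sqrt(2GM/R) = sqrt(2 * 6.674e-11 * 1.062126e+31 / 5.085567e+09) = 527990.8896

527990.8896 m/s


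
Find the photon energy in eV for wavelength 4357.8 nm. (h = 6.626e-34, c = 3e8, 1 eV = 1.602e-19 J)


E = hc/lambda = 6.626e-34 * 3e8 / 4.358e-06 = 4.561e-20 J = 0.2847 eV

0.2847 eV


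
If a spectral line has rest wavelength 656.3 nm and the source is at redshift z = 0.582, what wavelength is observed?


lam_obs = lam_emit * (1 + z) = 656.3 * (1 + 0.582) = 1038.2666

1038.2666 nm


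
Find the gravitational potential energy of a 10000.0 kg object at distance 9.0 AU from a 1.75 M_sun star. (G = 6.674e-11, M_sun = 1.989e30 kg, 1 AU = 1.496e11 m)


M = 1.75 * 1.989e30 kg = 3.48075e+30 kg; r = 9.0 AU * 1.496e11 m/AU = 1.3464e+12 m. U = -GM*m/r = -(6.674e-11 * 3.48075e+30 * 10000.0) / 1.3464e+12 = -1.725e+12

-1.725e+12 J


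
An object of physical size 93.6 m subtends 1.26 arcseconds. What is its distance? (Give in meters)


D = size / theta_rad, theta_rad = 1.26 * pi/(180*3600) = 6.109e-06, D = 1.532e+07

1.532e+07 m


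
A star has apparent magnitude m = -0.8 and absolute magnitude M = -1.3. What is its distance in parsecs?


d = 10^((m - M + 5)/5) = 10^((-0.8 - -1.3 + 5)/5) = 12.5893

12.5893 pc


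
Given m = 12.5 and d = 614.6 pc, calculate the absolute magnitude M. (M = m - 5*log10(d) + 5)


M = m - 5*log10(d) + 5 = 12.5 - 5*log10(614.6) + 5 = 3.557

3.557


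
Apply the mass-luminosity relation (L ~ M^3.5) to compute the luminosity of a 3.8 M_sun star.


L/L_sun = (M/M_sun)^3.5 = 3.8^3.5 = 106.9652

106.9652 L_sun


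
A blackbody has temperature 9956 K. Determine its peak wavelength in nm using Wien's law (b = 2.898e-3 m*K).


lam_max = b / T = 2.898e-3 / 9956 = 2.911e-07 m = 291.0808 nm

291.0808 nm


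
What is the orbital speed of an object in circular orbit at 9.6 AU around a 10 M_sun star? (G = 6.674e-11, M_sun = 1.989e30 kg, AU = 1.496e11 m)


v = sqrt(GM/r) = sqrt(6.674e-11 * 1.989e+31 / 1.436e+12) = 30402.4848

30402.4848 m/s


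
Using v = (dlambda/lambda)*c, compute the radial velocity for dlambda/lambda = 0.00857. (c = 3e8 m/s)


v = (dlambda/lambda) * c = 0.00857 * 3e8 = 2.571e+06

2.571e+06 m/s


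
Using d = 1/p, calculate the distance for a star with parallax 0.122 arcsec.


d = 1/p = 1/0.122 = 8.1967

8.1967 pc


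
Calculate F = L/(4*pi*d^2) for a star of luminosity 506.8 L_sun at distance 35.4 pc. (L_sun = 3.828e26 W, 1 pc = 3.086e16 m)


F = L / (4*pi*d^2) = 1.940e+29 / (4*pi*(1.092e+18)^2) = 1.294e-08

1.294e-08 W/m^2


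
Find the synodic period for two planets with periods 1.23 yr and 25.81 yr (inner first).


1/P_syn = |1/P1 - 1/P2| = |1/1.23 - 1/25.81| => P_syn = 1.2916

1.2916 years


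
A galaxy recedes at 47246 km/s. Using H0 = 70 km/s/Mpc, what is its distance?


d = v / H0 = 47246 / 70 = 674.9429

674.9429 Mpc


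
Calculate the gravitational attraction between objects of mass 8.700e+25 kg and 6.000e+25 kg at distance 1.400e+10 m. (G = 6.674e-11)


F = G*m1*m2/r^2 = 6.674e-11 * 8.700e+25 * 6.000e+25 / (1.400e+10)^2 = 6.674e-11 * 5.220e+51 / 1.960e+20 = 1.777e+21

1.777e+21 N


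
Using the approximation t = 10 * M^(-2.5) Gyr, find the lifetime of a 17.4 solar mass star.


t = 10 * M^(-2.5) = 10 * 17.4^(-2.5) = 0.0079

0.0079 Gyr


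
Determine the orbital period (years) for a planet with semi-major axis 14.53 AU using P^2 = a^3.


P = a^(3/2) = 14.53^1.5 = 55.3858

55.3858 years


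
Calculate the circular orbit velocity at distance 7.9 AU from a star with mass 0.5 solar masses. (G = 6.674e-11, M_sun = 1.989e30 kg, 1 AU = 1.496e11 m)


v = sqrt(GM/r) = sqrt(6.674e-11 * 9.945e+29 / 1.182e+12) = 7494.0425

7494.0425 m/s


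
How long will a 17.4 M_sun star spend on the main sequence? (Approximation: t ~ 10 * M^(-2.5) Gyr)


t = 10 * M^(-2.5) = 10 * 17.4^(-2.5) = 0.0079

0.0079 Gyr


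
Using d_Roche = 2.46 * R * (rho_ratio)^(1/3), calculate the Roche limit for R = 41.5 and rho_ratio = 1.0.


d_Roche = 2.46 * 41.5 * 1.0^(1/3) = 102.09

102.09


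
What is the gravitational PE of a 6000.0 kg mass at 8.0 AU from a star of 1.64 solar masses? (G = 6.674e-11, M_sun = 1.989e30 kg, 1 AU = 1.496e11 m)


M = 1.64 * 1.989e30 kg = 3.26196e+30 kg; r = 8.0 AU * 1.496e11 m/AU = 1.1968e+12 m. U = -GM*m/r = -(6.674e-11 * 3.26196e+30 * 6000.0) / 1.1968e+12 = -1.091e+12

-1.091e+12 J


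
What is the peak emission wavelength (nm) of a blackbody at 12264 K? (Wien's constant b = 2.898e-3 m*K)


lam_max = b / T = 2.898e-3 / 12264 = 2.363e-07 m = 236.3014 nm

236.3014 nm


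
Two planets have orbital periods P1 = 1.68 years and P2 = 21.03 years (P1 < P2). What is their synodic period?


1/P_syn = |1/P1 - 1/P2| = |1/1.68 - 1/21.03| => P_syn = 1.8259

1.8259 years


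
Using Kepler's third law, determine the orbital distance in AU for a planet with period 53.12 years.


a = P^(2/3) = 53.12^(2/3) = 14.131

14.131 AU


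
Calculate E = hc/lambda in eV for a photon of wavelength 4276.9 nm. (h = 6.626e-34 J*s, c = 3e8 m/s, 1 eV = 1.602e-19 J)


E = hc/lambda = 6.626e-34 * 3e8 / 4.277e-06 = 4.648e-20 J = 0.2901 eV

0.2901 eV


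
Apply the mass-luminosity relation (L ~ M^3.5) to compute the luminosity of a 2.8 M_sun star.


L/L_sun = (M/M_sun)^3.5 = 2.8^3.5 = 36.7327

36.7327 L_sun


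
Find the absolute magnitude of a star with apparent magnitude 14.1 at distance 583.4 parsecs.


M = m - 5*log10(d) + 5 = 14.1 - 5*log10(583.4) + 5 = 5.2702

5.2702


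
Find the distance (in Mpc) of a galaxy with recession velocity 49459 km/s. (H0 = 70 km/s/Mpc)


d = v / H0 = 49459 / 70 = 706.5571

706.5571 Mpc


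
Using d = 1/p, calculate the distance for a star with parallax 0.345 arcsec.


d = 1/p = 1/0.345 = 2.8986

2.8986 pc


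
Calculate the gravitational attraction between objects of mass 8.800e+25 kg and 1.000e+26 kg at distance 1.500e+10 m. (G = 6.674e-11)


F = G*m1*m2/r^2 = 6.674e-11 * 8.800e+25 * 1.000e+26 / (1.500e+10)^2 = 6.674e-11 * 8.800e+51 / 2.250e+20 = 2.610e+21

2.610e+21 N


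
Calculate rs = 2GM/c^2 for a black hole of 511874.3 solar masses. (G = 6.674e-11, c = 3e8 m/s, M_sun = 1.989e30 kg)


M = 511874.3 * 1.989e30 kg = 1.018117983e+36 kg. rs = 2GM/c^2 = 2 * 6.674e-11 * 1.018117983e+36 / (3e8)^2 = 1.510e+09

1.510e+09 m


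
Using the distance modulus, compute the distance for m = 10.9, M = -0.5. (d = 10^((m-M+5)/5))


d = 10^((m - M + 5)/5) = 10^((10.9 - -0.5 + 5)/5) = 1905.4607

1905.4607 pc


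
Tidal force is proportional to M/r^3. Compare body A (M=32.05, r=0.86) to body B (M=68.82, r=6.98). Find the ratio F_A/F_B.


Ratio = (M1/r1^3) / (M2/r2^3) = (32.05/0.86^3) / (68.82/6.98^3) = 248.9914

248.9914


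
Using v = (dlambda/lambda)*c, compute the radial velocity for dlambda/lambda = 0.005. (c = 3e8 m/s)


v = (dlambda/lambda) * c = 0.005 * 3e8 = 1.500e+06

1.500e+06 m/s


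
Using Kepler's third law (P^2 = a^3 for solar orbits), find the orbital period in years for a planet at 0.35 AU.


P = a^(3/2) = 0.35^1.5 = 0.2071

0.2071 years


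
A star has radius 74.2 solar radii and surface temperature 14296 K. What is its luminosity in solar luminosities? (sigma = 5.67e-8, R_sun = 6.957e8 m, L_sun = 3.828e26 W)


R = 74.2 * 6.957e8 m = 5.162094e+10 m. L = 4*pi*R^2*sigma*T^4 = 4*pi*(5.162094e+10)^2 * 5.67e-8 * 14296^4 = 7.930542524e+31 W. L/L_sun = 7.930542524e+31 / 3.828e26 = 207171.9573

207171.9573 L_sun


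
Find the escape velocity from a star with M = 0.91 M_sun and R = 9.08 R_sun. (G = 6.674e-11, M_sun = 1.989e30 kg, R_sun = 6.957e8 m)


M = 0.91 * 1.989e30 kg = 1.80999e+30 kg; R = 9.08 * 6.957e8 m = 6.316956e+09 m. v_esc = sqrt(2GM/R) = sqrt(2 * 6.674e-11 * 1.80999e+30 / 6.316956e+09) = 195565.5082

195565.5082 m/s
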